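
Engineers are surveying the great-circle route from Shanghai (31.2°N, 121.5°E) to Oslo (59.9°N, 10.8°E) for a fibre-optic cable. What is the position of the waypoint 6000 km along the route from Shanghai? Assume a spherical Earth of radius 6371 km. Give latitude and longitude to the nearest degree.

From cos δ = sin φ₁ sin φ₂ + cos φ₁ cos φ₂ cos Δλ, the central angle is δ ≈ 1.270 rad (72.8°). The total great-circle distance is δ·R ≈ 1.270 × 6371 ≈ 8089 km, so the target fraction is f = 6000/8089 ≈ 0.742.
Interpolate at f ≈ 0.742 with slerp weights a = sin((1−f)δ)/sin δ ≈ 0.337, b = sin(fδ)/sin δ ≈ 0.847.
p = a·p₁ + b·p₂ ≈ (0.266, 0.326, 0.907); φ = arcsin(p_z) ≈ 65.13°, λ = atan2(p_y, p_x) ≈ 50.71°.

≈ 65°N, 51°E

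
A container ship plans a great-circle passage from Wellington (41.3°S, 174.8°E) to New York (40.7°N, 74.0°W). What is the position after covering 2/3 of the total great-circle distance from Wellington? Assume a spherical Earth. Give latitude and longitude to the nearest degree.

≈ (15°N, 114°W)

Convert each endpoint to a unit vector on the sphere (x = cos φ cos λ, y = cos φ sin λ, z = sin φ).
The central angle between the endpoints is δ = arccos(p₁·p₂) ≈ 2.261 rad (129.5°).
Interpolate at f = 2/3 with slerp weights a = sin((1−f)δ)/sin δ ≈ 0.887, b = sin(fδ)/sin δ ≈ 1.294.
p = a·p₁ + b·p₂ ≈ (-0.393, -0.882, 0.258); φ = arcsin(p_z) ≈ 14.96°, λ = atan2(p_y, p_x) ≈ -114.02°.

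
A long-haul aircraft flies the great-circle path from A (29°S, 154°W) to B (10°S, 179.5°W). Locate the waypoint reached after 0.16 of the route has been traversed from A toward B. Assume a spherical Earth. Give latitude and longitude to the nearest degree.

≈ (26°S, 159°W)

Write both endpoints as unit vectors p₁, p₂ with components (cos φ cos λ, cos φ sin λ, sin φ).
The central angle between the endpoints is δ = arccos(p₁·p₂) ≈ 0.532 rad (30.5°).
Interpolate at f = 0.16 with slerp weights a = sin((1−f)δ)/sin δ ≈ 0.852, b = sin(fδ)/sin δ ≈ 0.168.
p = a·p₁ + b·p₂ ≈ (-0.835, -0.328, -0.442); φ = arcsin(p_z) ≈ -26.24°, λ = atan2(p_y, p_x) ≈ -158.54°.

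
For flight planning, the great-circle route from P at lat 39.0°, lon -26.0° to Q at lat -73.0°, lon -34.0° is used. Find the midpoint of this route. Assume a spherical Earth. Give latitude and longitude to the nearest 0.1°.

Write both endpoints as unit vectors p₁, p₂ with components (cos φ cos λ, cos φ sin λ, sin φ).
The central angle between the endpoints is δ = arccos(p₁·p₂) ≈ 1.957 rad (112.1°).
Interpolate at f = 1/2 with slerp weights a = sin((1−f)δ)/sin δ ≈ 0.896, b = sin(fδ)/sin δ ≈ 0.896.
p = a·p₁ + b·p₂ ≈ (0.843, -0.452, -0.293); φ = arcsin(p_z) ≈ -17.03°, λ = atan2(p_y, p_x) ≈ -28.18°.

≈ lat -17.0°, lon -28.2°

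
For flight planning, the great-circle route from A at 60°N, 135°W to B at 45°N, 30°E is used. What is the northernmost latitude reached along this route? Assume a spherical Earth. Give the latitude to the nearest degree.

The great circle lies in the plane with unit normal n̂ = (p₁ × p₂)/|p₁ × p₂|.
Here n̂_z ≈ +0.095; the vertex latitude is φ_max = arccos|n̂_z| ≈ 84.5°.
Check via Clairaut: cos φ_max = |cos φ₁| · sin C = cos(60.0°)·sin(11.0°) ≈ 0.095, again giving ≈ 84.5°.

≈ 85°N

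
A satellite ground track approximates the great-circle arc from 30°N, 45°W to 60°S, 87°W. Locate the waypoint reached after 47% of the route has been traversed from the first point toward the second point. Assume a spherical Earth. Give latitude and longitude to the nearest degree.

≈ 13°S, 59°W

From cos δ = sin φ₁ sin φ₂ + cos φ₁ cos φ₂ cos Δλ, the central angle is δ ≈ 1.682 rad (96.4°).
Interpolate at f = 0.47 with slerp weights a = sin((1−f)δ)/sin δ ≈ 0.783, b = sin(fδ)/sin δ ≈ 0.715.
p = a·p₁ + b·p₂ ≈ (0.498, -0.837, -0.228); φ = arcsin(p_z) ≈ -13.18°, λ = atan2(p_y, p_x) ≈ -59.23°.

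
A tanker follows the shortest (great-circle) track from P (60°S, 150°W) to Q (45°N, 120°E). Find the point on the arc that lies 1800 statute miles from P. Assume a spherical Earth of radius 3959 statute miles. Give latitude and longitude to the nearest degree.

≈ (43°S, 178°E)

The haversine formula gives a central angle δ ≈ 2.230 rad (127.8°) between the endpoints. The total great-circle distance is δ·R ≈ 2.230 × 3959 ≈ 8828 mi, so the target fraction is f = 1800/8828 ≈ 0.204.
Interpolate at f ≈ 0.204 with slerp weights a = sin((1−f)δ)/sin δ ≈ 1.239, b = sin(fδ)/sin δ ≈ 0.555.
p = a·p₁ + b·p₂ ≈ (-0.733, 0.031, -0.680); φ = arcsin(p_z) ≈ -42.83°, λ = atan2(p_y, p_x) ≈ 177.61°.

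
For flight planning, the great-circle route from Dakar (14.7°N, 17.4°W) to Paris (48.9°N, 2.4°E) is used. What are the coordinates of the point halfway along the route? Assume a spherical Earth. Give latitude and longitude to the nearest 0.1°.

From cos δ = sin φ₁ sin φ₂ + cos φ₁ cos φ₂ cos Δλ, the central angle is δ ≈ 0.661 rad (37.9°).
Interpolate at f = 1/2 with slerp weights a = sin((1−f)δ)/sin δ ≈ 0.529, b = sin(fδ)/sin δ ≈ 0.529.
p = a·p₁ + b·p₂ ≈ (0.835, -0.138, 0.532); φ = arcsin(p_z) ≈ 32.17°, λ = atan2(p_y, p_x) ≈ -9.41°.

≈ (32.2°N, 9.4°W)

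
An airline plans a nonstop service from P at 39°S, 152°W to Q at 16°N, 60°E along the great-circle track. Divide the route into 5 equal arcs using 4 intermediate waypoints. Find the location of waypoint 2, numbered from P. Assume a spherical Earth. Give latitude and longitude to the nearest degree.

≈ 42°S, 130°E

Write both endpoints as unit vectors p₁, p₂ with components (cos φ cos λ, cos φ sin λ, sin φ).
The central angle between the endpoints is δ = arccos(p₁·p₂) ≈ 2.510 rad (143.8°).
Interpolate at f = 2/5 with slerp weights a = sin((1−f)δ)/sin δ ≈ 1.690, b = sin(fδ)/sin δ ≈ 1.428.
p = a·p₁ + b·p₂ ≈ (-0.473, 0.573, -0.670); φ = arcsin(p_z) ≈ -42.04°, λ = atan2(p_y, p_x) ≈ 129.55°.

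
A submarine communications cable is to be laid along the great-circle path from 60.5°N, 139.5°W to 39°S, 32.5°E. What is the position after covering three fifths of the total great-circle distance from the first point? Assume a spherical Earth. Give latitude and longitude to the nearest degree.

Convert each endpoint to a unit vector on the sphere (x = cos φ cos λ, y = cos φ sin λ, z = sin φ).
The central angle between the endpoints is δ = arccos(p₁·p₂) ≈ 2.756 rad (157.9°).
Interpolate at f = 3/5 with slerp weights a = sin((1−f)δ)/sin δ ≈ 2.374, b = sin(fδ)/sin δ ≈ 2.652.
p = a·p₁ + b·p₂ ≈ (0.849, 0.348, 0.398); φ = arcsin(p_z) ≈ 23.44°, λ = atan2(p_y, p_x) ≈ 22.28°.

≈ 23°N, 22°E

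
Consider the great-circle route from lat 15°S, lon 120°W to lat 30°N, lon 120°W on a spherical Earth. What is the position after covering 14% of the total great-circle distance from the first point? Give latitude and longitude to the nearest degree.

Convert each endpoint to a unit vector on the sphere (x = cos φ cos λ, y = cos φ sin λ, z = sin φ).
The central angle between the endpoints is δ = arccos(p₁·p₂) ≈ 0.785 rad (45.0°).
Interpolate at f = 0.14 with slerp weights a = sin((1−f)δ)/sin δ ≈ 0.884, b = sin(fδ)/sin δ ≈ 0.155.
p = a·p₁ + b·p₂ ≈ (-0.494, -0.856, -0.151); φ = arcsin(p_z) ≈ -8.70°, λ = atan2(p_y, p_x) ≈ -120.00°.

≈ lat 9°S, lon 120°W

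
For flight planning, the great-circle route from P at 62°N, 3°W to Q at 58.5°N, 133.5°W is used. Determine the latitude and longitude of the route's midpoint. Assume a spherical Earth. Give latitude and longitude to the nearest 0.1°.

≈ 76.5°N, 74.9°W

Convert each endpoint to a unit vector on the sphere (x = cos φ cos λ, y = cos φ sin λ, z = sin φ).
The central angle between the endpoints is δ = arccos(p₁·p₂) ≈ 0.935 rad (53.6°).
Interpolate at f = 1/2 with slerp weights a = sin((1−f)δ)/sin δ ≈ 0.560, b = sin(fδ)/sin δ ≈ 0.560.
p = a·p₁ + b·p₂ ≈ (0.061, -0.226, 0.972); φ = arcsin(p_z) ≈ 76.46°, λ = atan2(p_y, p_x) ≈ -74.86°.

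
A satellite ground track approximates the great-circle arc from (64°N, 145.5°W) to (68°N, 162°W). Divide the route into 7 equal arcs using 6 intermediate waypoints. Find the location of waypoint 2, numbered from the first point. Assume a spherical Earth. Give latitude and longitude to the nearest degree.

≈ (65°N, 150°W)

Convert each endpoint to a unit vector on the sphere (x = cos φ cos λ, y = cos φ sin λ, z = sin φ).
The central angle between the endpoints is δ = arccos(p₁·p₂) ≈ 0.136 rad (7.8°).
Interpolate at f = 2/7 with slerp weights a = sin((1−f)δ)/sin δ ≈ 0.715, b = sin(fδ)/sin δ ≈ 0.287.
p = a·p₁ + b·p₂ ≈ (-0.361, -0.211, 0.909); φ = arcsin(p_z) ≈ 65.32°, λ = atan2(p_y, p_x) ≈ -149.69°.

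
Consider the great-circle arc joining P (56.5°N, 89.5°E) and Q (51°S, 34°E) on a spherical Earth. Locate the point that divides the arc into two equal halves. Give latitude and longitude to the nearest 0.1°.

≈ (3.1°N, 59.8°E)

From cos δ = sin φ₁ sin φ₂ + cos φ₁ cos φ₂ cos Δλ, the central angle is δ ≈ 2.039 rad (116.8°).
Interpolate at f = 1/2 with slerp weights a = sin((1−f)δ)/sin δ ≈ 0.955, b = sin(fδ)/sin δ ≈ 0.955.
p = a·p₁ + b·p₂ ≈ (0.503, 0.863, 0.054); φ = arcsin(p_z) ≈ 3.10°, λ = atan2(p_y, p_x) ≈ 59.78°.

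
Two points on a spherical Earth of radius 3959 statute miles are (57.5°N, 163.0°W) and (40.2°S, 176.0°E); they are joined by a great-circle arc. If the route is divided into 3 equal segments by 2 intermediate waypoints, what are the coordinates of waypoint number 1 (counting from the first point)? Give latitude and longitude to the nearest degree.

Write both endpoints as unit vectors p₁, p₂ with components (cos φ cos λ, cos φ sin λ, sin φ).
The central angle between the endpoints is δ = arccos(p₁·p₂) ≈ 1.733 rad (99.3°).
Interpolate at f = 1/3 with slerp weights a = sin((1−f)δ)/sin δ ≈ 0.927, b = sin(fδ)/sin δ ≈ 0.553.
p = a·p₁ + b·p₂ ≈ (-0.898, -0.116, 0.425); φ = arcsin(p_z) ≈ 25.13°, λ = atan2(p_y, p_x) ≈ -172.63°.

≈ (25°N, 173°W)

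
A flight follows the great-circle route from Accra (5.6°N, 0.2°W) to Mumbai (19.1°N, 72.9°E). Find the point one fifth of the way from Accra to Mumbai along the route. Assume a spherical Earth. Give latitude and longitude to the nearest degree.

Write both endpoints as unit vectors p₁, p₂ with components (cos φ cos λ, cos φ sin λ, sin φ).
The central angle between the endpoints is δ = arccos(p₁·p₂) ≈ 1.261 rad (72.2°).
Interpolate at f = 1/5 with slerp weights a = sin((1−f)δ)/sin δ ≈ 0.888, b = sin(fδ)/sin δ ≈ 0.262.
p = a·p₁ + b·p₂ ≈ (0.957, 0.234, 0.172); φ = arcsin(p_z) ≈ 9.93°, λ = atan2(p_y, p_x) ≈ 13.71°.

≈ (10°N, 14°E)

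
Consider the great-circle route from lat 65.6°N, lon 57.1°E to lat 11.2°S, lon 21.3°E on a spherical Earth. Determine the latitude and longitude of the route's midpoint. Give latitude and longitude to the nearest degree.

≈ lat 28°N, lon 32°E

The haversine formula gives a central angle δ ≈ 1.418 rad (81.3°) between the endpoints.
Interpolate at f = 1/2 with slerp weights a = sin((1−f)δ)/sin δ ≈ 0.659, b = sin(fδ)/sin δ ≈ 0.659.
p = a·p₁ + b·p₂ ≈ (0.750, 0.463, 0.472); φ = arcsin(p_z) ≈ 28.17°, λ = atan2(p_y, p_x) ≈ 31.70°.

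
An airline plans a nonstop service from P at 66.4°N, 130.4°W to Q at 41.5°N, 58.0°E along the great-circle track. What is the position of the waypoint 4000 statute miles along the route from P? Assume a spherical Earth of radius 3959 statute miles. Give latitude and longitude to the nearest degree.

≈ 55°N, 60°E

Convert each endpoint to a unit vector on the sphere (x = cos φ cos λ, y = cos φ sin λ, z = sin φ).
The central angle between the endpoints is δ = arccos(p₁·p₂) ≈ 1.255 rad (71.9°). The total great-circle distance is δ·R ≈ 1.255 × 3959 ≈ 4969 mi, so the target fraction is f = 4000/4969 ≈ 0.805.
Interpolate at f ≈ 0.805 with slerp weights a = sin((1−f)δ)/sin δ ≈ 0.255, b = sin(fδ)/sin δ ≈ 0.891.
p = a·p₁ + b·p₂ ≈ (0.288, 0.488, 0.824); φ = arcsin(p_z) ≈ 55.48°, λ = atan2(p_y, p_x) ≈ 59.51°.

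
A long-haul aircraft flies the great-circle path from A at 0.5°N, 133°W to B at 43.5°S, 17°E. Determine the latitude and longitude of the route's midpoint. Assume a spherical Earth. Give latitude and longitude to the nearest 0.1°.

Convert each endpoint to a unit vector on the sphere (x = cos φ cos λ, y = cos φ sin λ, z = sin φ).
The central angle between the endpoints is δ = arccos(p₁·p₂) ≈ 2.258 rad (129.4°).
Interpolate at f = 1/2 with slerp weights a = sin((1−f)δ)/sin δ ≈ 1.169, b = sin(fδ)/sin δ ≈ 1.169.
p = a·p₁ + b·p₂ ≈ (0.014, -0.607, -0.795); φ = arcsin(p_z) ≈ -52.61°, λ = atan2(p_y, p_x) ≈ -88.71°.

≈ 52.6°S, 88.7°W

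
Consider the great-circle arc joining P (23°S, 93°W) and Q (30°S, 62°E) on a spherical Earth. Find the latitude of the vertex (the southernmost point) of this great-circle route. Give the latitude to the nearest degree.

≈ 67°S

The great circle lies in the plane with unit normal n̂ = (p₁ × p₂)/|p₁ × p₂|.
Here n̂_z ≈ +0.396; the vertex latitude is φ_max = arccos|n̂_z| ≈ 66.6°.
Check via Clairaut: cos φ_max = |cos φ₁| · sin C = cos(23.0°)·sin(154.5°) ≈ 0.396, again giving ≈ 66.6°.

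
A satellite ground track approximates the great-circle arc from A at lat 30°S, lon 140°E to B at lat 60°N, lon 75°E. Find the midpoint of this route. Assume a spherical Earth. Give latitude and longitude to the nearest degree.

From cos δ = sin φ₁ sin φ₂ + cos φ₁ cos φ₂ cos Δλ, the central angle is δ ≈ 1.823 rad (104.5°).
Interpolate at f = 1/2 with slerp weights a = sin((1−f)δ)/sin δ ≈ 0.817, b = sin(fδ)/sin δ ≈ 0.817.
p = a·p₁ + b·p₂ ≈ (-0.436, 0.849, 0.299); φ = arcsin(p_z) ≈ 17.39°, λ = atan2(p_y, p_x) ≈ 117.19°.

≈ lat 17°N, lon 117°E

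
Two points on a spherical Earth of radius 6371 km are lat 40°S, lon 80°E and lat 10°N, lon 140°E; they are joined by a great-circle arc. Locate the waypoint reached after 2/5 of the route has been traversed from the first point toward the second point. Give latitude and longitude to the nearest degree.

≈ lat 22°S, lon 108°E

Convert each endpoint to a unit vector on the sphere (x = cos φ cos λ, y = cos φ sin λ, z = sin φ).
The central angle between the endpoints is δ = arccos(p₁·p₂) ≈ 1.302 rad (74.6°).
Interpolate at f = 2/5 with slerp weights a = sin((1−f)δ)/sin δ ≈ 0.730, b = sin(fδ)/sin δ ≈ 0.516.
p = a·p₁ + b·p₂ ≈ (-0.292, 0.878, -0.380); φ = arcsin(p_z) ≈ -22.32°, λ = atan2(p_y, p_x) ≈ 108.41°.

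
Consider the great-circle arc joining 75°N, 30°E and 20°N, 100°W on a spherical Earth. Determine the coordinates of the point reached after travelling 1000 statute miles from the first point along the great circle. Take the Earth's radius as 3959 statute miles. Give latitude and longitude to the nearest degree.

≈ 78°N, 35°W

From cos δ = sin φ₁ sin φ₂ + cos φ₁ cos φ₂ cos Δλ, the central angle is δ ≈ 1.396 rad (80.0°). The total great-circle distance is δ·R ≈ 1.396 × 3959 ≈ 5526 mi, so the target fraction is f = 1000/5526 ≈ 0.181.
Interpolate at f ≈ 0.181 with slerp weights a = sin((1−f)δ)/sin δ ≈ 0.924, b = sin(fδ)/sin δ ≈ 0.254.
p = a·p₁ + b·p₂ ≈ (0.166, -0.115, 0.979); φ = arcsin(p_z) ≈ 78.35°, λ = atan2(p_y, p_x) ≈ -34.82°.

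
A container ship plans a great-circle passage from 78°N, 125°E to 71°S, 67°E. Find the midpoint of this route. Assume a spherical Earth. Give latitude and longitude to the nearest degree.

≈ 4°N, 89°E

Write both endpoints as unit vectors p₁, p₂ with components (cos φ cos λ, cos φ sin λ, sin φ).
The central angle between the endpoints is δ = arccos(p₁·p₂) ≈ 2.666 rad (152.7°).
Interpolate at f = 1/2 with slerp weights a = sin((1−f)δ)/sin δ ≈ 2.122, b = sin(fδ)/sin δ ≈ 2.122.
p = a·p₁ + b·p₂ ≈ (0.017, 0.997, 0.069); φ = arcsin(p_z) ≈ 3.97°, λ = atan2(p_y, p_x) ≈ 89.03°.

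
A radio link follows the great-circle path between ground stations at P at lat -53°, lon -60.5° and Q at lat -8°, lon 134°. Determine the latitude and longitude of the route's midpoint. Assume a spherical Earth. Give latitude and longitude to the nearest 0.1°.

≈ lat -65.1°, lon 154.3°

Convert each endpoint to a unit vector on the sphere (x = cos φ cos λ, y = cos φ sin λ, z = sin φ).
The central angle between the endpoints is δ = arccos(p₁·p₂) ≈ 2.055 rad (117.8°).
Interpolate at f = 1/2 with slerp weights a = sin((1−f)δ)/sin δ ≈ 0.967, b = sin(fδ)/sin δ ≈ 0.967.
p = a·p₁ + b·p₂ ≈ (-0.379, 0.182, -0.907); φ = arcsin(p_z) ≈ -65.14°, λ = atan2(p_y, p_x) ≈ 154.29°.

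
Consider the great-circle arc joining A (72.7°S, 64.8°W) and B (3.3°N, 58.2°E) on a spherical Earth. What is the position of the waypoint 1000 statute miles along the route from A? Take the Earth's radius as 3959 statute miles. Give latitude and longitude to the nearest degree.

≈ (74°S, 12°W)

Convert each endpoint to a unit vector on the sphere (x = cos φ cos λ, y = cos φ sin λ, z = sin φ).
The central angle between the endpoints is δ = arccos(p₁·p₂) ≈ 1.789 rad (102.5°). The total great-circle distance is δ·R ≈ 1.789 × 3959 ≈ 7083 mi, so the target fraction is f = 1000/7083 ≈ 0.141.
Interpolate at f ≈ 0.141 with slerp weights a = sin((1−f)δ)/sin δ ≈ 1.024, b = sin(fδ)/sin δ ≈ 0.256.
p = a·p₁ + b·p₂ ≈ (0.264, -0.058, -0.963); φ = arcsin(p_z) ≈ -74.30°, λ = atan2(p_y, p_x) ≈ -12.43°.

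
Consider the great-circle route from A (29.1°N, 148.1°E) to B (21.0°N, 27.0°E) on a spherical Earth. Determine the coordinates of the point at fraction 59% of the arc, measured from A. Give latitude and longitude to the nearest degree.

≈ (42°N, 72°E)

Write both endpoints as unit vectors p₁, p₂ with components (cos φ cos λ, cos φ sin λ, sin φ).
The central angle between the endpoints is δ = arccos(p₁·p₂) ≈ 1.820 rad (104.3°).
Interpolate at f = 0.59 with slerp weights a = sin((1−f)δ)/sin δ ≈ 0.701, b = sin(fδ)/sin δ ≈ 0.907.
p = a·p₁ + b·p₂ ≈ (0.235, 0.708, 0.666); φ = arcsin(p_z) ≈ 41.75°, λ = atan2(p_y, p_x) ≈ 71.65°.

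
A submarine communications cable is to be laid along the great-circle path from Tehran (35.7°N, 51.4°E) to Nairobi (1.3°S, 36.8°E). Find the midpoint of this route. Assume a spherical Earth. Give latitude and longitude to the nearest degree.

≈ (17°N, 43°E)

From cos δ = sin φ₁ sin φ₂ + cos φ₁ cos φ₂ cos Δλ, the central angle is δ ≈ 0.688 rad (39.4°).
Interpolate at f = 1/2 with slerp weights a = sin((1−f)δ)/sin δ ≈ 0.531, b = sin(fδ)/sin δ ≈ 0.531.
p = a·p₁ + b·p₂ ≈ (0.694, 0.655, 0.298); φ = arcsin(p_z) ≈ 17.33°, λ = atan2(p_y, p_x) ≈ 43.34°.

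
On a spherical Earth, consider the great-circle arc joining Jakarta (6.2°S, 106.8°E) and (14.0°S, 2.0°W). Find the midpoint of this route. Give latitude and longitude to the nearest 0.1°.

≈ (17.0°S, 53.4°E)

Write both endpoints as unit vectors p₁, p₂ with components (cos φ cos λ, cos φ sin λ, sin φ).
The central angle between the endpoints is δ = arccos(p₁·p₂) ≈ 1.860 rad (106.5°).
Interpolate at f = 1/2 with slerp weights a = sin((1−f)δ)/sin δ ≈ 0.836, b = sin(fδ)/sin δ ≈ 0.836.
p = a·p₁ + b·p₂ ≈ (0.571, 0.767, -0.293); φ = arcsin(p_z) ≈ -17.01°, λ = atan2(p_y, p_x) ≈ 53.37°.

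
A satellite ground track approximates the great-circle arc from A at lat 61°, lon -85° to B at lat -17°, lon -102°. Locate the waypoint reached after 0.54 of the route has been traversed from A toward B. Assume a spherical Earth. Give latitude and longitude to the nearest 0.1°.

The haversine formula gives a central angle δ ≈ 1.382 rad (79.2°) between the endpoints.
Interpolate at f = 0.54 with slerp weights a = sin((1−f)δ)/sin δ ≈ 0.605, b = sin(fδ)/sin δ ≈ 0.691.
p = a·p₁ + b·p₂ ≈ (-0.112, -0.939, 0.327); φ = arcsin(p_z) ≈ 19.06°, λ = atan2(p_y, p_x) ≈ -96.80°.

≈ lat 19.1°, lon -96.8°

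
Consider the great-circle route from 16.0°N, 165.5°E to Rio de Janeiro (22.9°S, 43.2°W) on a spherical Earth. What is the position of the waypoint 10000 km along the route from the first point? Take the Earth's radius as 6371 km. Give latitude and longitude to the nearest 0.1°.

Write both endpoints as unit vectors p₁, p₂ with components (cos φ cos λ, cos φ sin λ, sin φ).
The central angle between the endpoints is δ = arccos(p₁·p₂) ≈ 2.655 rad (152.1°). The total great-circle distance is δ·R ≈ 2.655 × 6371 ≈ 16916 km, so the target fraction is f = 10000/16916 ≈ 0.591.
Interpolate at f ≈ 0.591 with slerp weights a = sin((1−f)δ)/sin δ ≈ 1.892, b = sin(fδ)/sin δ ≈ 2.139.
p = a·p₁ + b·p₂ ≈ (-0.324, -0.893, -0.311); φ = arcsin(p_z) ≈ -18.11°, λ = atan2(p_y, p_x) ≈ -109.95°.

≈ 18.1°S, 110.0°W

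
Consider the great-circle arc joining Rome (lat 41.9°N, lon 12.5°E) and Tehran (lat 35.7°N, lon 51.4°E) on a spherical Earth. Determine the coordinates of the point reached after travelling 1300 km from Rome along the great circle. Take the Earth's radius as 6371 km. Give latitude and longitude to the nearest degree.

Convert each endpoint to a unit vector on the sphere (x = cos φ cos λ, y = cos φ sin λ, z = sin φ).
The central angle between the endpoints is δ = arccos(p₁·p₂) ≈ 0.535 rad (30.7°). The total great-circle distance is δ·R ≈ 0.535 × 6371 ≈ 3410 km, so the target fraction is f = 1300/3410 ≈ 0.381.
Interpolate at f ≈ 0.381 with slerp weights a = sin((1−f)δ)/sin δ ≈ 0.638, b = sin(fδ)/sin δ ≈ 0.397.
p = a·p₁ + b·p₂ ≈ (0.665, 0.355, 0.658); φ = arcsin(p_z) ≈ 41.12°, λ = atan2(p_y, p_x) ≈ 28.10°.

≈ lat 41°N, lon 28°E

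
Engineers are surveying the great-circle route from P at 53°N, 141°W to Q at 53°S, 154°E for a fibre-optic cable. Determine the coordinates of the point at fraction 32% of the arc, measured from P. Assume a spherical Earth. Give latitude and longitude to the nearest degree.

≈ 20°N, 165°W

Convert each endpoint to a unit vector on the sphere (x = cos φ cos λ, y = cos φ sin λ, z = sin φ).
The central angle between the endpoints is δ = arccos(p₁·p₂) ≈ 2.077 rad (119.0°).
Interpolate at f = 0.32 with slerp weights a = sin((1−f)δ)/sin δ ≈ 1.129, b = sin(fδ)/sin δ ≈ 0.705.
p = a·p₁ + b·p₂ ≈ (-0.909, -0.242, 0.338); φ = arcsin(p_z) ≈ 19.79°, λ = atan2(p_y, p_x) ≈ -165.13°.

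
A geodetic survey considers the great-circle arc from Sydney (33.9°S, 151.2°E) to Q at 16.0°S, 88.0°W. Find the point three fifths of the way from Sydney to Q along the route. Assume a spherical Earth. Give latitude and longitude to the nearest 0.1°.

≈ 39.7°S, 127.8°W

Convert each endpoint to a unit vector on the sphere (x = cos φ cos λ, y = cos φ sin λ, z = sin φ).
The central angle between the endpoints is δ = arccos(p₁·p₂) ≈ 1.828 rad (104.8°).
Interpolate at f = 3/5 with slerp weights a = sin((1−f)δ)/sin δ ≈ 0.691, b = sin(fδ)/sin δ ≈ 0.920.
p = a·p₁ + b·p₂ ≈ (-0.471, -0.608, -0.639); φ = arcsin(p_z) ≈ -39.71°, λ = atan2(p_y, p_x) ≈ -127.80°.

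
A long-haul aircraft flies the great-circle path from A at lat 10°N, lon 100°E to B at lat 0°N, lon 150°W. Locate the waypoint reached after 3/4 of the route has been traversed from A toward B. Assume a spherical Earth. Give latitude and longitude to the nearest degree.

Write both endpoints as unit vectors p₁, p₂ with components (cos φ cos λ, cos φ sin λ, sin φ).
The central angle between the endpoints is δ = arccos(p₁·p₂) ≈ 1.914 rad (109.7°).
Interpolate at f = 3/4 with slerp weights a = sin((1−f)δ)/sin δ ≈ 0.489, b = sin(fδ)/sin δ ≈ 1.052.
p = a·p₁ + b·p₂ ≈ (-0.995, -0.052, 0.085); φ = arcsin(p_z) ≈ 4.87°, λ = atan2(p_y, p_x) ≈ -177.02°.

≈ lat 5°N, lon 177°W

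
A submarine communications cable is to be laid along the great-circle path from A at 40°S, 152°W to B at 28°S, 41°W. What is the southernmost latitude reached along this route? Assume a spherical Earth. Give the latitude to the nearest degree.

≈ 51°S

The great circle lies in the plane with unit normal n̂ = (p₁ × p₂)/|p₁ × p₂|.
Here n̂_z ≈ +0.633; the vertex latitude is φ_max = arccos|n̂_z| ≈ 50.8°.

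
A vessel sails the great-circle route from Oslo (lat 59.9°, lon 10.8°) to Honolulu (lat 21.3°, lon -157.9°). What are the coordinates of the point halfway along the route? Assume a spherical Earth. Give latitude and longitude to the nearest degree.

Write both endpoints as unit vectors p₁, p₂ with components (cos φ cos λ, cos φ sin λ, sin φ).
The central angle between the endpoints is δ = arccos(p₁·p₂) ≈ 1.715 rad (98.3°).
Interpolate at f = 1/2 with slerp weights a = sin((1−f)δ)/sin δ ≈ 0.764, b = sin(fδ)/sin δ ≈ 0.764.
p = a·p₁ + b·p₂ ≈ (-0.283, -0.196, 0.939); φ = arcsin(p_z) ≈ 69.85°, λ = atan2(p_y, p_x) ≈ -145.31°.

≈ lat 70°, lon -145°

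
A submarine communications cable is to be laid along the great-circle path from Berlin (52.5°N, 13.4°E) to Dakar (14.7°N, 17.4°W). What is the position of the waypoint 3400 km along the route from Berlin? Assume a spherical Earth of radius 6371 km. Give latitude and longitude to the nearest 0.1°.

≈ 27.5°N, 10.3°W

Write both endpoints as unit vectors p₁, p₂ with components (cos φ cos λ, cos φ sin λ, sin φ).
The central angle between the endpoints is δ = arccos(p₁·p₂) ≈ 0.785 rad (45.0°). The total great-circle distance is δ·R ≈ 0.785 × 6371 ≈ 5004 km, so the target fraction is f = 3400/5004 ≈ 0.679.
Interpolate at f ≈ 0.679 with slerp weights a = sin((1−f)δ)/sin δ ≈ 0.352, b = sin(fδ)/sin δ ≈ 0.719.
p = a·p₁ + b·p₂ ≈ (0.873, -0.158, 0.462); φ = arcsin(p_z) ≈ 27.52°, λ = atan2(p_y, p_x) ≈ -10.29°.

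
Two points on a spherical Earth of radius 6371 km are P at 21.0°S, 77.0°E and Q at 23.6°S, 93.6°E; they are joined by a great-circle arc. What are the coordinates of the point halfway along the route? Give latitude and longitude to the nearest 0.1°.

≈ 22.5°S, 85.2°E

The haversine formula gives a central angle δ ≈ 0.272 rad (15.6°) between the endpoints.
Interpolate at f = 1/2 with slerp weights a = sin((1−f)δ)/sin δ ≈ 0.505, b = sin(fδ)/sin δ ≈ 0.505.
p = a·p₁ + b·p₂ ≈ (0.077, 0.921, -0.383); φ = arcsin(p_z) ≈ -22.51°, λ = atan2(p_y, p_x) ≈ 85.22°.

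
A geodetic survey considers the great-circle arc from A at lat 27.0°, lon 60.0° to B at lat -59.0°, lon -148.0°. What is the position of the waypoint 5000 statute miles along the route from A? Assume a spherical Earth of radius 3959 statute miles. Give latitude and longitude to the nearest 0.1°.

≈ lat -39.9°, lon 89.6°

The haversine formula gives a central angle δ ≈ 2.489 rad (142.6°) between the endpoints. The total great-circle distance is δ·R ≈ 2.489 × 3959 ≈ 9853 mi, so the target fraction is f = 5000/9853 ≈ 0.507.
Interpolate at f ≈ 0.507 with slerp weights a = sin((1−f)δ)/sin δ ≈ 1.549, b = sin(fδ)/sin δ ≈ 1.569.
p = a·p₁ + b·p₂ ≈ (0.005, 0.767, -0.641); φ = arcsin(p_z) ≈ -39.90°, λ = atan2(p_y, p_x) ≈ 89.63°.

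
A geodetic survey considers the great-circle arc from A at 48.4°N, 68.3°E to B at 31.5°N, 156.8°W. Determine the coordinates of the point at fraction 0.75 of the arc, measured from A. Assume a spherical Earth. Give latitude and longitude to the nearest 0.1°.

≈ 50.5°N, 173.3°W

Convert each endpoint to a unit vector on the sphere (x = cos φ cos λ, y = cos φ sin λ, z = sin φ).
The central angle between the endpoints is δ = arccos(p₁·p₂) ≈ 1.580 rad (90.5°).
Interpolate at f = 0.75 with slerp weights a = sin((1−f)δ)/sin δ ≈ 0.385, b = sin(fδ)/sin δ ≈ 0.926.
p = a·p₁ + b·p₂ ≈ (-0.632, -0.074, 0.772); φ = arcsin(p_z) ≈ 50.51°, λ = atan2(p_y, p_x) ≈ -173.33°.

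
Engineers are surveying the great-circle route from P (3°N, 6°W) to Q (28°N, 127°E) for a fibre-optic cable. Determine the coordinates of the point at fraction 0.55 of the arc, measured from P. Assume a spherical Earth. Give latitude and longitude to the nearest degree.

Convert each endpoint to a unit vector on the sphere (x = cos φ cos λ, y = cos φ sin λ, z = sin φ).
The central angle between the endpoints is δ = arccos(p₁·p₂) ≈ 2.186 rad (125.2°).
Interpolate at f = 0.55 with slerp weights a = sin((1−f)δ)/sin δ ≈ 1.019, b = sin(fδ)/sin δ ≈ 1.142.
p = a·p₁ + b·p₂ ≈ (0.405, 0.699, 0.589); φ = arcsin(p_z) ≈ 36.11°, λ = atan2(p_y, p_x) ≈ 59.89°.

≈ (36°N, 60°E)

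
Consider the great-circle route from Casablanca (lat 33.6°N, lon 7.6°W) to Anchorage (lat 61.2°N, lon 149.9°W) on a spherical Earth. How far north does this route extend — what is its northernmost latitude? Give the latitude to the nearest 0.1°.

The great circle lies in the plane with unit normal n̂ = (p₁ × p₂)/|p₁ × p₂|.
Here n̂_z ≈ -0.249; the vertex latitude is φ_max = arccos|n̂_z| ≈ 75.6°.

≈ 75.6°N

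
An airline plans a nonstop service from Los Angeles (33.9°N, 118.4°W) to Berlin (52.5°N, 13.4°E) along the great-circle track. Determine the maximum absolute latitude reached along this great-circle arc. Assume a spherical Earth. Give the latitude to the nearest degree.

≈ 68°N

The great circle lies in the plane with unit normal n̂ = (p₁ × p₂)/|p₁ × p₂|.
Here n̂_z ≈ +0.379; the vertex latitude is φ_max = arccos|n̂_z| ≈ 67.7°.
Check via Clairaut: cos φ_max = |cos φ₁| · sin C = cos(33.9°)·sin(27.2°) ≈ 0.379, again giving ≈ 67.7°.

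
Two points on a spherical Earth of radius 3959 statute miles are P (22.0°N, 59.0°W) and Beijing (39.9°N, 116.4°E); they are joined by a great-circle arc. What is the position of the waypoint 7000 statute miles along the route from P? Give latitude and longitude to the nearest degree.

Write both endpoints as unit vectors p₁, p₂ with components (cos φ cos λ, cos φ sin λ, sin φ).
The central angle between the endpoints is δ = arccos(p₁·p₂) ≈ 2.059 rad (118.0°). The total great-circle distance is δ·R ≈ 2.059 × 3959 ≈ 8150 mi, so the target fraction is f = 7000/8150 ≈ 0.859.
Interpolate at f ≈ 0.859 with slerp weights a = sin((1−f)δ)/sin δ ≈ 0.324, b = sin(fδ)/sin δ ≈ 1.110.
p = a·p₁ + b·p₂ ≈ (-0.224, 0.505, 0.834); φ = arcsin(p_z) ≈ 56.46°, λ = atan2(p_y, p_x) ≈ 113.90°.

≈ (56°N, 114°E)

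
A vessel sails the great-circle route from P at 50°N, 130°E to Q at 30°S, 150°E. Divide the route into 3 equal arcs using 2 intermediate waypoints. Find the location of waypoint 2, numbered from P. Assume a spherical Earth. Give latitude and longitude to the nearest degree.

≈ 3°S, 144°E

Convert each endpoint to a unit vector on the sphere (x = cos φ cos λ, y = cos φ sin λ, z = sin φ).
The central angle between the endpoints is δ = arccos(p₁·p₂) ≈ 1.430 rad (81.9°).
Interpolate at f = 2/3 with slerp weights a = sin((1−f)δ)/sin δ ≈ 0.463, b = sin(fδ)/sin δ ≈ 0.824.
p = a·p₁ + b·p₂ ≈ (-0.809, 0.585, -0.057); φ = arcsin(p_z) ≈ -3.25°, λ = atan2(p_y, p_x) ≈ 144.14°.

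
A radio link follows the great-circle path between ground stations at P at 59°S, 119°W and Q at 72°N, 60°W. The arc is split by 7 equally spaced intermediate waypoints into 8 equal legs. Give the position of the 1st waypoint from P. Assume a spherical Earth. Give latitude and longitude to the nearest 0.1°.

≈ 42.8°S, 110.0°W

From cos δ = sin φ₁ sin φ₂ + cos φ₁ cos φ₂ cos Δλ, the central angle is δ ≈ 2.394 rad (137.2°).
Interpolate at f = 1/8 with slerp weights a = sin((1−f)δ)/sin δ ≈ 1.273, b = sin(fδ)/sin δ ≈ 0.434.
p = a·p₁ + b·p₂ ≈ (-0.251, -0.690, -0.679); φ = arcsin(p_z) ≈ -42.78°, λ = atan2(p_y, p_x) ≈ -110.00°.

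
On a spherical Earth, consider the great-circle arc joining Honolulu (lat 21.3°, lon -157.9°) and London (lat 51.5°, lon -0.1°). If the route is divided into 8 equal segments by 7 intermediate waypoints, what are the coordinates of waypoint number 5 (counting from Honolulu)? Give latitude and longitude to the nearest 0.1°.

Write both endpoints as unit vectors p₁, p₂ with components (cos φ cos λ, cos φ sin λ, sin φ).
The central angle between the endpoints is δ = arccos(p₁·p₂) ≈ 1.826 rad (104.6°).
Interpolate at f = 5/8 with slerp weights a = sin((1−f)δ)/sin δ ≈ 0.654, b = sin(fδ)/sin δ ≈ 0.940.
p = a·p₁ + b·p₂ ≈ (0.021, -0.230, 0.973); φ = arcsin(p_z) ≈ 76.64°, λ = atan2(p_y, p_x) ≈ -84.88°.

≈ lat 76.6°, lon -84.9°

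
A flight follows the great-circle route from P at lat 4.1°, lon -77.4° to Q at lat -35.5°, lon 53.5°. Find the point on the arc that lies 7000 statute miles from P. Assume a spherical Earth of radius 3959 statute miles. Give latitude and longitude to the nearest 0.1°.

≈ lat -41.3°, lon 24.1°

Convert each endpoint to a unit vector on the sphere (x = cos φ cos λ, y = cos φ sin λ, z = sin φ).
The central angle between the endpoints is δ = arccos(p₁·p₂) ≈ 2.181 rad (125.0°). The total great-circle distance is δ·R ≈ 2.181 × 3959 ≈ 8635 mi, so the target fraction is f = 7000/8635 ≈ 0.811.
Interpolate at f ≈ 0.811 with slerp weights a = sin((1−f)δ)/sin δ ≈ 0.490, b = sin(fδ)/sin δ ≈ 1.197.
p = a·p₁ + b·p₂ ≈ (0.686, 0.306, -0.660); φ = arcsin(p_z) ≈ -41.29°, λ = atan2(p_y, p_x) ≈ 24.06°.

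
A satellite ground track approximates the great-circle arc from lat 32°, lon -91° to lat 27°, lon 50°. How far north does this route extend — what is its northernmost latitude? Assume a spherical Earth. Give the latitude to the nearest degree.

≈ 60°

The great circle lies in the plane with unit normal n̂ = (p₁ × p₂)/|p₁ × p₂|.
Here n̂_z ≈ +0.507; the vertex latitude is φ_max = arccos|n̂_z| ≈ 59.5°.
Check via Clairaut: cos φ_max = |cos φ₁| · sin C = cos(32.0°)·sin(36.7°) ≈ 0.507, again giving ≈ 59.5°.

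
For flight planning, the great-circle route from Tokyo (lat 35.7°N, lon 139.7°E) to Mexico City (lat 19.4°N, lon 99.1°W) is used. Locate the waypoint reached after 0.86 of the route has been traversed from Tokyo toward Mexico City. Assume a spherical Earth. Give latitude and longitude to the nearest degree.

The haversine formula gives a central angle δ ≈ 1.775 rad (101.7°) between the endpoints.
Interpolate at f = 0.86 with slerp weights a = sin((1−f)δ)/sin δ ≈ 0.251, b = sin(fδ)/sin δ ≈ 1.020.
p = a·p₁ + b·p₂ ≈ (-0.308, -0.818, 0.485); φ = arcsin(p_z) ≈ 29.04°, λ = atan2(p_y, p_x) ≈ -110.61°.

≈ lat 29°N, lon 111°W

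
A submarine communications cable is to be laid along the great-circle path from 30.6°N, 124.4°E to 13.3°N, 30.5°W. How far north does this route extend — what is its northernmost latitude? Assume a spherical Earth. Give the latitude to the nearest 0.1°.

The great circle lies in the plane with unit normal n̂ = (p₁ × p₂)/|p₁ × p₂|.
Here n̂_z ≈ -0.463; the vertex latitude is φ_max = arccos|n̂_z| ≈ 62.4°.
Check via Clairaut: cos φ_max = |cos φ₁| · sin C = cos(30.6°)·sin(32.6°) ≈ 0.463, again giving ≈ 62.4°.

≈ 62.4°N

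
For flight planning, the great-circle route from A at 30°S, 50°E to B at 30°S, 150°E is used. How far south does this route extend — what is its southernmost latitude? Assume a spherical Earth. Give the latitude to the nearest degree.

≈ 42°S

The great circle lies in the plane with unit normal n̂ = (p₁ × p₂)/|p₁ × p₂|.
Here n̂_z ≈ +0.744; the vertex latitude is φ_max = arccos|n̂_z| ≈ 41.9°.
Check via Clairaut: cos φ_max = |cos φ₁| · sin C = cos(30.0°)·sin(120.8°) ≈ 0.744, again giving ≈ 41.9°.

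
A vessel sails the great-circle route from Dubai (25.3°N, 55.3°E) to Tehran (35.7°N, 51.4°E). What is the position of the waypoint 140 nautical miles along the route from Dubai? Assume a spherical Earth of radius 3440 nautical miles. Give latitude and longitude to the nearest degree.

Convert each endpoint to a unit vector on the sphere (x = cos φ cos λ, y = cos φ sin λ, z = sin φ).
The central angle between the endpoints is δ = arccos(p₁·p₂) ≈ 0.191 rad (10.9°). The total great-circle distance is δ·R ≈ 0.191 × 3440 ≈ 656 nmi, so the target fraction is f = 140/656 ≈ 0.213.
Interpolate at f ≈ 0.213 with slerp weights a = sin((1−f)δ)/sin δ ≈ 0.788, b = sin(fδ)/sin δ ≈ 0.215.
p = a·p₁ + b·p₂ ≈ (0.515, 0.722, 0.462); φ = arcsin(p_z) ≈ 27.53°, λ = atan2(p_y, p_x) ≈ 54.53°.

≈ (28°N, 55°E)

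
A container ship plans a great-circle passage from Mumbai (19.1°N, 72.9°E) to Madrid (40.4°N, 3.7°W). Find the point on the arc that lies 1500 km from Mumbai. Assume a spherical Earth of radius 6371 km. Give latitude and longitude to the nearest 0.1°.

Convert each endpoint to a unit vector on the sphere (x = cos φ cos λ, y = cos φ sin λ, z = sin φ).
The central angle between the endpoints is δ = arccos(p₁·p₂) ≈ 1.182 rad (67.7°). The total great-circle distance is δ·R ≈ 1.182 × 6371 ≈ 7532 km, so the target fraction is f = 1500/7532 ≈ 0.199.
Interpolate at f ≈ 0.199 with slerp weights a = sin((1−f)δ)/sin δ ≈ 0.877, b = sin(fδ)/sin δ ≈ 0.252.
p = a·p₁ + b·p₂ ≈ (0.435, 0.780, 0.450); φ = arcsin(p_z) ≈ 26.76°, λ = atan2(p_y, p_x) ≈ 60.83°.

≈ 26.8°N, 60.8°E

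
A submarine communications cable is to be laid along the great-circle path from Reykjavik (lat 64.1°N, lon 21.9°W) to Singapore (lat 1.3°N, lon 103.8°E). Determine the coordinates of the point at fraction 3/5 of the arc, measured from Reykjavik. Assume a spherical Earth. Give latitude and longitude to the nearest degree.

≈ lat 39°N, lon 86°E

Write both endpoints as unit vectors p₁, p₂ with components (cos φ cos λ, cos φ sin λ, sin φ).
The central angle between the endpoints is δ = arccos(p₁·p₂) ≈ 1.807 rad (103.6°).
Interpolate at f = 3/5 with slerp weights a = sin((1−f)δ)/sin δ ≈ 0.681, b = sin(fδ)/sin δ ≈ 0.909.
p = a·p₁ + b·p₂ ≈ (0.059, 0.772, 0.633); φ = arcsin(p_z) ≈ 39.26°, λ = atan2(p_y, p_x) ≈ 85.63°.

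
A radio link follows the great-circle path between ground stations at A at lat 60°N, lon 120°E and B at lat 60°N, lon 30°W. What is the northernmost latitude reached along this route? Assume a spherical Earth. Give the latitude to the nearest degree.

≈ 82°N

The great circle lies in the plane with unit normal n̂ = (p₁ × p₂)/|p₁ × p₂|.
Here n̂_z ≈ -0.148; the vertex latitude is φ_max = arccos|n̂_z| ≈ 81.5°.
Check via Clairaut: cos φ_max = |cos φ₁| · sin C = cos(60.0°)·sin(17.2°) ≈ 0.148, again giving ≈ 81.5°.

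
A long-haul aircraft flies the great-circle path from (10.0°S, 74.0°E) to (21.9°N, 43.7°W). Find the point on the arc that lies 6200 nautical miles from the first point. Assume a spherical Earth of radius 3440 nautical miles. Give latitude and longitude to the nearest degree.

≈ (21°N, 26°W)

Convert each endpoint to a unit vector on the sphere (x = cos φ cos λ, y = cos φ sin λ, z = sin φ).
The central angle between the endpoints is δ = arccos(p₁·p₂) ≈ 2.082 rad (119.3°). The total great-circle distance is δ·R ≈ 2.082 × 3440 ≈ 7163 nmi, so the target fraction is f = 6200/7163 ≈ 0.866.
Interpolate at f ≈ 0.866 with slerp weights a = sin((1−f)δ)/sin δ ≈ 0.317, b = sin(fδ)/sin δ ≈ 1.116.
p = a·p₁ + b·p₂ ≈ (0.835, -0.415, 0.361); φ = arcsin(p_z) ≈ 21.18°, λ = atan2(p_y, p_x) ≈ -26.46°.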